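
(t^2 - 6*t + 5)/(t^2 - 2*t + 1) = (t - 5)/(t - 1)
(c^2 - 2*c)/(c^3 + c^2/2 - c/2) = 2*(c - 2)/(2*c^2 + c - 1)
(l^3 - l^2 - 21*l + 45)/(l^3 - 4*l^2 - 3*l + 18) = (l + 5)/(l + 2)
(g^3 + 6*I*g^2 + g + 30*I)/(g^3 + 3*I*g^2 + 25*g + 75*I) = (g - 2*I)/(g - 5*I)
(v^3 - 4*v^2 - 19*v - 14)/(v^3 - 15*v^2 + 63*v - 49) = (v^2 + 3*v + 2)/(v^2 - 8*v + 7)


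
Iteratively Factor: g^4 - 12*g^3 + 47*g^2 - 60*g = (g - 5)*(g^3 - 7*g^2 + 12*g) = g*(g - 5)*(g^2 - 7*g + 12) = g*(g - 5)*(g - 3)*(g - 4)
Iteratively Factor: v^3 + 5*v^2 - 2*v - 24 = (v - 2)*(v^2 + 7*v + 12) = (v - 2)*(v + 4)*(v + 3)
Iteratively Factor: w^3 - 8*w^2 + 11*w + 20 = (w - 5)*(w^2 - 3*w - 4) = (w - 5)*(w + 1)*(w - 4)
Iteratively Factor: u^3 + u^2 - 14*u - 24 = (u - 4)*(u^2 + 5*u + 6) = (u - 4)*(u + 3)*(u + 2)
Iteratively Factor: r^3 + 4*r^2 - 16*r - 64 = (r + 4)*(r^2 - 16) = (r + 4)^2*(r - 4)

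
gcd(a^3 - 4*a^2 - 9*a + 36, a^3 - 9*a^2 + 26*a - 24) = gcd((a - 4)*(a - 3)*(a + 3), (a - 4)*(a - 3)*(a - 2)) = a^2 - 7*a + 12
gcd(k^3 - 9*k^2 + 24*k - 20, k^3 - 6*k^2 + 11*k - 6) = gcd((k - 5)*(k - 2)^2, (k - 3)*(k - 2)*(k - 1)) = k - 2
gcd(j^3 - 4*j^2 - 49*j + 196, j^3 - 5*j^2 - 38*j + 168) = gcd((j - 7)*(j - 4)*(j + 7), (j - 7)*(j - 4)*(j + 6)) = j^2 - 11*j + 28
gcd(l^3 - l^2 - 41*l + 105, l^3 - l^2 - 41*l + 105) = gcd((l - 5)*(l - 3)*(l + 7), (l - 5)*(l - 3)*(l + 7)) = l^3 - l^2 - 41*l + 105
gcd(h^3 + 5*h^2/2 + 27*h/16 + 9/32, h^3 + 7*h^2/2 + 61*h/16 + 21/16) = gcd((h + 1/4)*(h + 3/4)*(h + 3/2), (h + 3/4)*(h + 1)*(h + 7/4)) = h + 3/4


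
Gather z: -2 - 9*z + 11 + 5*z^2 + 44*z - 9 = 5*z^2 + 35*z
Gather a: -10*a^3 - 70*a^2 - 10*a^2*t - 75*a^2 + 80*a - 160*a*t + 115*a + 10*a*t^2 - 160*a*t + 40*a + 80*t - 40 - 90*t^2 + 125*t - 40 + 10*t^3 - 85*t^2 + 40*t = -10*a^3 + a^2*(-10*t - 145) + a*(10*t^2 - 320*t + 235) + 10*t^3 - 175*t^2 + 245*t - 80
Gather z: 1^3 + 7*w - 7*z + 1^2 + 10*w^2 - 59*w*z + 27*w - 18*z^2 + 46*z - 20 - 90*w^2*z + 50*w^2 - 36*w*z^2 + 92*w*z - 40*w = 60*w^2 - 6*w + z^2*(-36*w - 18) + z*(-90*w^2 + 33*w + 39) - 18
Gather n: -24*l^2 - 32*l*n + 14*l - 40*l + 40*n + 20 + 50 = -24*l^2 - 26*l + n*(40 - 32*l) + 70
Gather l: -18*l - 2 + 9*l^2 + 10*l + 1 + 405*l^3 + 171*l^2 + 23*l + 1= 405*l^3 + 180*l^2 + 15*l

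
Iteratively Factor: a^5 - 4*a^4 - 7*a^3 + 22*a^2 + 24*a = (a + 1)*(a^4 - 5*a^3 - 2*a^2 + 24*a) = a*(a + 1)*(a^3 - 5*a^2 - 2*a + 24) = a*(a + 1)*(a + 2)*(a^2 - 7*a + 12) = a*(a - 4)*(a + 1)*(a + 2)*(a - 3)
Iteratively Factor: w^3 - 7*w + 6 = (w - 2)*(w^2 + 2*w - 3) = (w - 2)*(w - 1)*(w + 3)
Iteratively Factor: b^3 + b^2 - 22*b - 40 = (b + 4)*(b^2 - 3*b - 10) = (b + 2)*(b + 4)*(b - 5)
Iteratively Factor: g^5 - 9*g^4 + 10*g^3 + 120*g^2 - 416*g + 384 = (g - 3)*(g^4 - 6*g^3 - 8*g^2 + 96*g - 128) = (g - 4)*(g - 3)*(g^3 - 2*g^2 - 16*g + 32) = (g - 4)^2*(g - 3)*(g^2 + 2*g - 8) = (g - 4)^2*(g - 3)*(g + 4)*(g - 2)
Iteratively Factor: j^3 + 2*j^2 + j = (j)*(j^2 + 2*j + 1) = j*(j + 1)*(j + 1)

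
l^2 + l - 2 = (l - 1)*(l + 2)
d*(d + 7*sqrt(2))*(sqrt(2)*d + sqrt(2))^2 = 2*d^4 + 4*d^3 + 14*sqrt(2)*d^3 + 2*d^2 + 28*sqrt(2)*d^2 + 14*sqrt(2)*d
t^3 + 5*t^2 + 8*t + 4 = (t + 1)*(t + 2)^2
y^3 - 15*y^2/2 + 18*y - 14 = (y - 7/2)*(y - 2)^2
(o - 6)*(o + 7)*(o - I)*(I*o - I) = I*o^4 + o^3 - 43*I*o^2 - 43*o + 42*I*o + 42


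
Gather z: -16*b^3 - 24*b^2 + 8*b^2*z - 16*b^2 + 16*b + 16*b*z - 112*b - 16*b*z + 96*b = -16*b^3 + 8*b^2*z - 40*b^2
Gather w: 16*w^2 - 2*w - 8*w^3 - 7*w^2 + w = -8*w^3 + 9*w^2 - w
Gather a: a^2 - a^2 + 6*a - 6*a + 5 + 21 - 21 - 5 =0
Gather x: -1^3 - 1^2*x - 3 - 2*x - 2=-3*x - 6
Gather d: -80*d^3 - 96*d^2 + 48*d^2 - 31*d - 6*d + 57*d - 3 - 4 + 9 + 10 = -80*d^3 - 48*d^2 + 20*d + 12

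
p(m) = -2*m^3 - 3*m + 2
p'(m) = -6*m^2 - 3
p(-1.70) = 16.93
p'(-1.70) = -20.34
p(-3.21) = 77.78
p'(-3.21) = -64.82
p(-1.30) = 10.29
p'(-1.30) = -13.14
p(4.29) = -168.78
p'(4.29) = -113.42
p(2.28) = -28.54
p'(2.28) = -34.19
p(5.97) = -441.46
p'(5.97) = -216.85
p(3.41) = -87.53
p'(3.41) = -72.77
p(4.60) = -206.47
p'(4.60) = -129.96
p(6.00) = -448.00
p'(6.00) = -219.00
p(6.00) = -448.00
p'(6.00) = -219.00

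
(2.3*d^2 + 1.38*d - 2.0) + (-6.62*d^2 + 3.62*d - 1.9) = -4.32*d^2 + 5.0*d - 3.9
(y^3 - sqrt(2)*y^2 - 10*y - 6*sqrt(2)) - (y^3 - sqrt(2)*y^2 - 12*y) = 2*y - 6*sqrt(2)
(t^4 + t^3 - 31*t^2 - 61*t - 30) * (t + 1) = t^5 + 2*t^4 - 30*t^3 - 92*t^2 - 91*t - 30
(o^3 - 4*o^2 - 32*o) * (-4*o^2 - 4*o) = -4*o^5 + 12*o^4 + 144*o^3 + 128*o^2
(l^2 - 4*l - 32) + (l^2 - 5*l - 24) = 2*l^2 - 9*l - 56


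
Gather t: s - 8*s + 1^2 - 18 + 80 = 63 - 7*s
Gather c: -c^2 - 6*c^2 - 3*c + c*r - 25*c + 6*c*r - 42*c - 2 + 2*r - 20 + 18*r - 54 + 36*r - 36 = -7*c^2 + c*(7*r - 70) + 56*r - 112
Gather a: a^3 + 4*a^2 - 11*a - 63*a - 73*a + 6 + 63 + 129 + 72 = a^3 + 4*a^2 - 147*a + 270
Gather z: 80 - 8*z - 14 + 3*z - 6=60 - 5*z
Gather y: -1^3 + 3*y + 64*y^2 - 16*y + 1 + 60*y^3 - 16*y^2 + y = 60*y^3 + 48*y^2 - 12*y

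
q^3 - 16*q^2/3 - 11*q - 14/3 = (q - 7)*(q + 2/3)*(q + 1)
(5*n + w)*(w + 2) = 5*n*w + 10*n + w^2 + 2*w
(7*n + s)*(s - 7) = 7*n*s - 49*n + s^2 - 7*s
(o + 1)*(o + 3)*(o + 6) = o^3 + 10*o^2 + 27*o + 18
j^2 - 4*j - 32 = (j - 8)*(j + 4)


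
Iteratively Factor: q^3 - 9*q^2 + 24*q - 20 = (q - 2)*(q^2 - 7*q + 10) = (q - 5)*(q - 2)*(q - 2)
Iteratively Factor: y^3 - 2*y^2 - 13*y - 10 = (y + 2)*(y^2 - 4*y - 5) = (y - 5)*(y + 2)*(y + 1)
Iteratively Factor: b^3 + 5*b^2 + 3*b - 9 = (b + 3)*(b^2 + 2*b - 3) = (b - 1)*(b + 3)*(b + 3)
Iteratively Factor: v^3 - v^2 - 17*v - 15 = (v + 3)*(v^2 - 4*v - 5) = (v + 1)*(v + 3)*(v - 5)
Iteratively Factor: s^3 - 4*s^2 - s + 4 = (s - 4)*(s^2 - 1) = (s - 4)*(s + 1)*(s - 1)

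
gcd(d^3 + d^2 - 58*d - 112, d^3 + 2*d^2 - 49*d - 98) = d^2 + 9*d + 14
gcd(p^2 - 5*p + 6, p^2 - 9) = p - 3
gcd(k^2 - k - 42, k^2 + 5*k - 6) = k + 6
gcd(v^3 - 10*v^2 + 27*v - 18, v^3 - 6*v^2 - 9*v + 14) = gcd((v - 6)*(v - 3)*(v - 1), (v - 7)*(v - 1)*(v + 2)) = v - 1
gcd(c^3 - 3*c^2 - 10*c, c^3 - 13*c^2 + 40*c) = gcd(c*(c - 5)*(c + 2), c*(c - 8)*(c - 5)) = c^2 - 5*c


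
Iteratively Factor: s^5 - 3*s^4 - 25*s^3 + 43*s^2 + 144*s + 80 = (s + 1)*(s^4 - 4*s^3 - 21*s^2 + 64*s + 80) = (s - 5)*(s + 1)*(s^3 + s^2 - 16*s - 16) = (s - 5)*(s + 1)*(s + 4)*(s^2 - 3*s - 4) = (s - 5)*(s + 1)^2*(s + 4)*(s - 4)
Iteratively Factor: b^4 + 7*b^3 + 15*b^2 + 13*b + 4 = (b + 1)*(b^3 + 6*b^2 + 9*b + 4) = (b + 1)^2*(b^2 + 5*b + 4) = (b + 1)^2*(b + 4)*(b + 1)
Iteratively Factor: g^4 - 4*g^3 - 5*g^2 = (g + 1)*(g^3 - 5*g^2) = g*(g + 1)*(g^2 - 5*g) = g*(g - 5)*(g + 1)*(g)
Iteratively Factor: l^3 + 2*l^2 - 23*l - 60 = (l - 5)*(l^2 + 7*l + 12) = (l - 5)*(l + 4)*(l + 3)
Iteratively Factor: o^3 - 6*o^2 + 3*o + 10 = (o - 5)*(o^2 - o - 2) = (o - 5)*(o - 2)*(o + 1)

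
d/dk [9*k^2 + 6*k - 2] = 18*k + 6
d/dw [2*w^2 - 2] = 4*w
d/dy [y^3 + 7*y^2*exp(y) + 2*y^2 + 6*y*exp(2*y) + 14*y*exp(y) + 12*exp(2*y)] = 7*y^2*exp(y) + 3*y^2 + 12*y*exp(2*y) + 28*y*exp(y) + 4*y + 30*exp(2*y) + 14*exp(y)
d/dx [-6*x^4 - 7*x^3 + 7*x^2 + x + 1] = -24*x^3 - 21*x^2 + 14*x + 1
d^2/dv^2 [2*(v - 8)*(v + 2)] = 4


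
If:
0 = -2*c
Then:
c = 0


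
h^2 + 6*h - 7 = (h - 1)*(h + 7)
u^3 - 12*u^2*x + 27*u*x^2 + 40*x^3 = (u - 8*x)*(u - 5*x)*(u + x)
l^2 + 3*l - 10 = (l - 2)*(l + 5)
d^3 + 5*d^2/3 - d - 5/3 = (d - 1)*(d + 1)*(d + 5/3)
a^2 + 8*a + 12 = (a + 2)*(a + 6)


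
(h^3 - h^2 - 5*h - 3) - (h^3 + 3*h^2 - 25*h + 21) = -4*h^2 + 20*h - 24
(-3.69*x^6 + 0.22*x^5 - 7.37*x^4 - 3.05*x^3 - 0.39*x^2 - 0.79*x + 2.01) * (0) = 0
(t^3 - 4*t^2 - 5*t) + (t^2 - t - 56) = t^3 - 3*t^2 - 6*t - 56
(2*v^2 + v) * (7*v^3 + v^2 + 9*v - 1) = 14*v^5 + 9*v^4 + 19*v^3 + 7*v^2 - v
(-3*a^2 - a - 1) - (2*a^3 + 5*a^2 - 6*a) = -2*a^3 - 8*a^2 + 5*a - 1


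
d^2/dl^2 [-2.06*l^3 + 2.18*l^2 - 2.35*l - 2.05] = 4.36 - 12.36*l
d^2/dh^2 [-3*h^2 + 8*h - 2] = -6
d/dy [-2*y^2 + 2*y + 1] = 2 - 4*y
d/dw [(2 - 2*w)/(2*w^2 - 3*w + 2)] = 2*(2*w^2 - 4*w + 1)/(4*w^4 - 12*w^3 + 17*w^2 - 12*w + 4)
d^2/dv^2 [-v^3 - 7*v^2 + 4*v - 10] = -6*v - 14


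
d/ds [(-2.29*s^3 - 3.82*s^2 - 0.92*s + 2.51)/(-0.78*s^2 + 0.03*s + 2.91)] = (1.7862*s^4 - 0.1374*s^3 - 20.8239*s^2 - 18.3168*s - 2.7525)/(0.6084*s^4 - 0.0468*s^3 - 4.5387*s^2 + 0.1746*s + 8.4681)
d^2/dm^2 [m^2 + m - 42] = 2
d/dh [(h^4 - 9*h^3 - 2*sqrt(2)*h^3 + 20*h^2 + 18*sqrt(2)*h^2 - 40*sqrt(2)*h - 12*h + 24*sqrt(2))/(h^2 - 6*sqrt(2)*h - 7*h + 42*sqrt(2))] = 2*(h^5 - 15*h^4 - 10*sqrt(2)*h^4 + 87*h^3 + 152*sqrt(2)*h^3 - 670*sqrt(2)*h^2 - 424*h^2 + 816*sqrt(2)*h + 1512*h - 1536 - 168*sqrt(2))/(h^4 - 12*sqrt(2)*h^3 - 14*h^3 + 121*h^2 + 168*sqrt(2)*h^2 - 1008*h - 588*sqrt(2)*h + 3528)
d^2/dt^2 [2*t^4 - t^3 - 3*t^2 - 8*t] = 24*t^2 - 6*t - 6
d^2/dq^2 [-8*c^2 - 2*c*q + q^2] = 2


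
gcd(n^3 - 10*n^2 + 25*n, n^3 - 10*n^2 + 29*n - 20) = n - 5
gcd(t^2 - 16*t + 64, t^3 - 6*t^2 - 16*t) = t - 8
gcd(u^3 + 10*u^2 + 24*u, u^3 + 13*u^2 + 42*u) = u^2 + 6*u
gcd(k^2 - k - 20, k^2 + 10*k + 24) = k + 4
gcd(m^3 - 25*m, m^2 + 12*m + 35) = m + 5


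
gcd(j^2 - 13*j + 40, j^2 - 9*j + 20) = j - 5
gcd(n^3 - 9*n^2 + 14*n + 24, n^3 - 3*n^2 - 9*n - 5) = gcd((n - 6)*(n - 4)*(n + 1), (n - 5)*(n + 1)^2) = n + 1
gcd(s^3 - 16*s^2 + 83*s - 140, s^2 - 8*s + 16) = s - 4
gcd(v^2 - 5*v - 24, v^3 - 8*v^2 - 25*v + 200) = v - 8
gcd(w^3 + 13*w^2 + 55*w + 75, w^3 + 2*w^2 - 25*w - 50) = w + 5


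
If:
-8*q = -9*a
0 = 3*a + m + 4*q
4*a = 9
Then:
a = 9/4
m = -135/8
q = 81/32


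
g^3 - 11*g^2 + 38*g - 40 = (g - 5)*(g - 4)*(g - 2)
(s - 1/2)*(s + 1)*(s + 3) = s^3 + 7*s^2/2 + s - 3/2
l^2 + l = l*(l + 1)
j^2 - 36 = (j - 6)*(j + 6)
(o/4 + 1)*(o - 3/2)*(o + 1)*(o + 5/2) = o^4/4 + 3*o^3/2 + 21*o^2/16 - 59*o/16 - 15/4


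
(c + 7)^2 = c^2 + 14*c + 49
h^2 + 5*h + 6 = (h + 2)*(h + 3)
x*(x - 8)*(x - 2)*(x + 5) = x^4 - 5*x^3 - 34*x^2 + 80*x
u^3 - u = u*(u - 1)*(u + 1)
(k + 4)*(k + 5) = k^2 + 9*k + 20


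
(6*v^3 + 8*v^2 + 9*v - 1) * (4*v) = 24*v^4 + 32*v^3 + 36*v^2 - 4*v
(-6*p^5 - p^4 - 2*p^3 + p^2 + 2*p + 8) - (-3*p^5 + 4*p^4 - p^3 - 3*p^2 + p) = -3*p^5 - 5*p^4 - p^3 + 4*p^2 + p + 8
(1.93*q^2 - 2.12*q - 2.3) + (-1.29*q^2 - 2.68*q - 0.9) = 0.64*q^2 - 4.8*q - 3.2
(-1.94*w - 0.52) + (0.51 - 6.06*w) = -8.0*w - 0.01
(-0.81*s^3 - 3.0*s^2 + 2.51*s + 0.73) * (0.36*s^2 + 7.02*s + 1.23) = -0.2916*s^5 - 6.7662*s^4 - 21.1527*s^3 + 14.193*s^2 + 8.2119*s + 0.8979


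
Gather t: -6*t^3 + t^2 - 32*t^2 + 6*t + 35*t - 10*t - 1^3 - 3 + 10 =-6*t^3 - 31*t^2 + 31*t + 6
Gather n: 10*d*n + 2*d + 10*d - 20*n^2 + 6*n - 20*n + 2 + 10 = 12*d - 20*n^2 + n*(10*d - 14) + 12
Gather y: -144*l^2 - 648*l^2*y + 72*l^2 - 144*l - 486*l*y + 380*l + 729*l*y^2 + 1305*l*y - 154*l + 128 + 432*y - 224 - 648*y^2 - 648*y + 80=-72*l^2 + 82*l + y^2*(729*l - 648) + y*(-648*l^2 + 819*l - 216) - 16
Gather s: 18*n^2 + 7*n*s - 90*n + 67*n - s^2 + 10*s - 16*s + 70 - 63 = 18*n^2 - 23*n - s^2 + s*(7*n - 6) + 7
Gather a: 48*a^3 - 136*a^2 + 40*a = 48*a^3 - 136*a^2 + 40*a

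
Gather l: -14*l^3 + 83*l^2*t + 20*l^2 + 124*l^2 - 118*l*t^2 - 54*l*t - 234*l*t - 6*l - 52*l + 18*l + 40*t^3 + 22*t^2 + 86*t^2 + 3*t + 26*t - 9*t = -14*l^3 + l^2*(83*t + 144) + l*(-118*t^2 - 288*t - 40) + 40*t^3 + 108*t^2 + 20*t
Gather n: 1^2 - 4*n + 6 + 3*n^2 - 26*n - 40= 3*n^2 - 30*n - 33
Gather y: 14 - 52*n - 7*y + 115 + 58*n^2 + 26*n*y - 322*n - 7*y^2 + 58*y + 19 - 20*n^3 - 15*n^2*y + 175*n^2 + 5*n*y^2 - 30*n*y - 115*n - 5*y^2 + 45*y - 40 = -20*n^3 + 233*n^2 - 489*n + y^2*(5*n - 12) + y*(-15*n^2 - 4*n + 96) + 108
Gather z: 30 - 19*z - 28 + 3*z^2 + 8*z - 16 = 3*z^2 - 11*z - 14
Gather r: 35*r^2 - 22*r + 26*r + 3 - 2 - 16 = 35*r^2 + 4*r - 15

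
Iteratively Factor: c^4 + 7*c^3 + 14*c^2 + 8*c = (c + 1)*(c^3 + 6*c^2 + 8*c) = c*(c + 1)*(c^2 + 6*c + 8) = c*(c + 1)*(c + 2)*(c + 4)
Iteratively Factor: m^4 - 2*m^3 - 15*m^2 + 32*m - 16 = (m - 4)*(m^3 + 2*m^2 - 7*m + 4) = (m - 4)*(m + 4)*(m^2 - 2*m + 1) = (m - 4)*(m - 1)*(m + 4)*(m - 1)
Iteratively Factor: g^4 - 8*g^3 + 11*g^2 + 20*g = (g - 5)*(g^3 - 3*g^2 - 4*g) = g*(g - 5)*(g^2 - 3*g - 4) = g*(g - 5)*(g + 1)*(g - 4)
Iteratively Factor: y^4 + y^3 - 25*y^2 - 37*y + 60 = (y - 5)*(y^3 + 6*y^2 + 5*y - 12) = (y - 5)*(y + 3)*(y^2 + 3*y - 4) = (y - 5)*(y - 1)*(y + 3)*(y + 4)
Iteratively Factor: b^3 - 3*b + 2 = (b - 1)*(b^2 + b - 2) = (b - 1)^2*(b + 2)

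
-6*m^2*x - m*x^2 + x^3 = x*(-3*m + x)*(2*m + x)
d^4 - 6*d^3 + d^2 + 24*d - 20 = (d - 5)*(d - 2)*(d - 1)*(d + 2)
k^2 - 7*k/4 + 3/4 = (k - 1)*(k - 3/4)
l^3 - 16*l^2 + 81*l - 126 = (l - 7)*(l - 6)*(l - 3)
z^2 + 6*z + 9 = (z + 3)^2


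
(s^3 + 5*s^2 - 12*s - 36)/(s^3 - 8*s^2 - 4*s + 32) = (s^2 + 3*s - 18)/(s^2 - 10*s + 16)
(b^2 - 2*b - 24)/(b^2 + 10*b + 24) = (b - 6)/(b + 6)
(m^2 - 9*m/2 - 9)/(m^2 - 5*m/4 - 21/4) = 2*(-2*m^2 + 9*m + 18)/(-4*m^2 + 5*m + 21)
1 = 1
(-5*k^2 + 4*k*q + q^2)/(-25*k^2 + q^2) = (-k + q)/(-5*k + q)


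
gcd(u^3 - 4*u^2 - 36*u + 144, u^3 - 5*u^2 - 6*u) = u - 6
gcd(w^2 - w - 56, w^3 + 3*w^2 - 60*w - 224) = w^2 - w - 56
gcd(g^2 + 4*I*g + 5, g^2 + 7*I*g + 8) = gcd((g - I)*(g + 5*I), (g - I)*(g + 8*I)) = g - I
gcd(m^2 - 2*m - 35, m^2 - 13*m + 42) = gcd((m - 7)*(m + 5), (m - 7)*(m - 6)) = m - 7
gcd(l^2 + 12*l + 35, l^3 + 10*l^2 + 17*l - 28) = l + 7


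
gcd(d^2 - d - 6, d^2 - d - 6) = d^2 - d - 6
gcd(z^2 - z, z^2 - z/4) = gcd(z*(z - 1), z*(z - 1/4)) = z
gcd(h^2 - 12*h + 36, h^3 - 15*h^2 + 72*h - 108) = h^2 - 12*h + 36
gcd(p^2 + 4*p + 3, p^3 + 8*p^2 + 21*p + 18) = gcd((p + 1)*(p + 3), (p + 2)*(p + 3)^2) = p + 3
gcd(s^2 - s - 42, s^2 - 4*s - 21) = s - 7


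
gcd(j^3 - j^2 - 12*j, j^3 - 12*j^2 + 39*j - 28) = j - 4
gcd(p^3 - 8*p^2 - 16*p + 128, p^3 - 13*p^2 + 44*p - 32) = p^2 - 12*p + 32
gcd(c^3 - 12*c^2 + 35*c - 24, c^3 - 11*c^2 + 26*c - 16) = c^2 - 9*c + 8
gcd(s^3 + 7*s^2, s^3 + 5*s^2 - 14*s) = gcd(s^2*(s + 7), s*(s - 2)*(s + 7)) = s^2 + 7*s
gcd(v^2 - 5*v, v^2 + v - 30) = v - 5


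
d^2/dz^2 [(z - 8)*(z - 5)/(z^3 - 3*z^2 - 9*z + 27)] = 2*(z^4 - 33*z^3 + 177*z^2 - 51*z + 450)/(z^7 - 3*z^6 - 27*z^5 + 81*z^4 + 243*z^3 - 729*z^2 - 729*z + 2187)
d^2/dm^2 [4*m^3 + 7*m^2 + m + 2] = 24*m + 14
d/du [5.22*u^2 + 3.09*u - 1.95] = 10.44*u + 3.09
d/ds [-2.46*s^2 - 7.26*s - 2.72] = -4.92*s - 7.26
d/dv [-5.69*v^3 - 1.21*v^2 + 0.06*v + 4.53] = -17.07*v^2 - 2.42*v + 0.06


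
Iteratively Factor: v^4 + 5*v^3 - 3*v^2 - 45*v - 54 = (v + 2)*(v^3 + 3*v^2 - 9*v - 27) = (v - 3)*(v + 2)*(v^2 + 6*v + 9) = (v - 3)*(v + 2)*(v + 3)*(v + 3)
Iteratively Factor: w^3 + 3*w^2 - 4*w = (w + 4)*(w^2 - w) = (w - 1)*(w + 4)*(w)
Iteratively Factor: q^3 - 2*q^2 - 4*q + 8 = (q + 2)*(q^2 - 4*q + 4) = (q - 2)*(q + 2)*(q - 2)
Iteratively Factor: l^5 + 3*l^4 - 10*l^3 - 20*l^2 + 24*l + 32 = (l - 2)*(l^4 + 5*l^3 - 20*l - 16) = (l - 2)*(l + 4)*(l^3 + l^2 - 4*l - 4) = (l - 2)^2*(l + 4)*(l^2 + 3*l + 2) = (l - 2)^2*(l + 1)*(l + 4)*(l + 2)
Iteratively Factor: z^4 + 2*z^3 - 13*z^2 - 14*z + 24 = (z - 1)*(z^3 + 3*z^2 - 10*z - 24) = (z - 3)*(z - 1)*(z^2 + 6*z + 8) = (z - 3)*(z - 1)*(z + 4)*(z + 2)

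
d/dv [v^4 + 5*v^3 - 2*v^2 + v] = 4*v^3 + 15*v^2 - 4*v + 1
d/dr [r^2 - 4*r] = 2*r - 4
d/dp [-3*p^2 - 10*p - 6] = -6*p - 10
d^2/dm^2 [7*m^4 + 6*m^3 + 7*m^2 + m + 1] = 84*m^2 + 36*m + 14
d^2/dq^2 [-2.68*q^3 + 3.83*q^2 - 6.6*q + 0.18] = 7.66 - 16.08*q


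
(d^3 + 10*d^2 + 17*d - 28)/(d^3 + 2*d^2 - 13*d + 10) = (d^2 + 11*d + 28)/(d^2 + 3*d - 10)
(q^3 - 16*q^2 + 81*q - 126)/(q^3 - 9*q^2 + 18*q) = (q - 7)/q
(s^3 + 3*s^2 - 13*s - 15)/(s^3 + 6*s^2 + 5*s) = (s - 3)/s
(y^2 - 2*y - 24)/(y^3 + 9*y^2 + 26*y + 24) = (y - 6)/(y^2 + 5*y + 6)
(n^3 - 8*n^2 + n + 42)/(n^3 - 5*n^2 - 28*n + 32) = (n^3 - 8*n^2 + n + 42)/(n^3 - 5*n^2 - 28*n + 32)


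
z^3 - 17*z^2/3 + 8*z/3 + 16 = (z - 4)*(z - 3)*(z + 4/3)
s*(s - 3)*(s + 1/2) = s^3 - 5*s^2/2 - 3*s/2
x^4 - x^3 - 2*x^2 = x^2*(x - 2)*(x + 1)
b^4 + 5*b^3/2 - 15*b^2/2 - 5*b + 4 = (b - 2)*(b - 1/2)*(b + 1)*(b + 4)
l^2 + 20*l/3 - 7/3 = (l - 1/3)*(l + 7)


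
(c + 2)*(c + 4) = c^2 + 6*c + 8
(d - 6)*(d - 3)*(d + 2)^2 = d^4 - 5*d^3 - 14*d^2 + 36*d + 72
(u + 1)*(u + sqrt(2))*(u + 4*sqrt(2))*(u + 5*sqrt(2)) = u^4 + u^3 + 10*sqrt(2)*u^3 + 10*sqrt(2)*u^2 + 58*u^2 + 40*sqrt(2)*u + 58*u + 40*sqrt(2)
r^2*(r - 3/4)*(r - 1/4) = r^4 - r^3 + 3*r^2/16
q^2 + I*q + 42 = (q - 6*I)*(q + 7*I)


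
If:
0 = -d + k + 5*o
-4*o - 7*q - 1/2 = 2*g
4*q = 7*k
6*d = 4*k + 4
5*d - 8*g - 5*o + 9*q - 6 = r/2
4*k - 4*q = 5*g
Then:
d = 390/647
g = 186/3235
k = -62/647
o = 452/3235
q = -217/1294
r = -36581/3235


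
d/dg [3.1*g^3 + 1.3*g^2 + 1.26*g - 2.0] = 9.3*g^2 + 2.6*g + 1.26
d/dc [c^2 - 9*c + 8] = 2*c - 9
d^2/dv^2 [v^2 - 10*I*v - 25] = 2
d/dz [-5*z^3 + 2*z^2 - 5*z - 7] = -15*z^2 + 4*z - 5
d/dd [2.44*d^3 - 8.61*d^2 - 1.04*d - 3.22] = 7.32*d^2 - 17.22*d - 1.04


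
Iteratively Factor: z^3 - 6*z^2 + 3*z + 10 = (z - 5)*(z^2 - z - 2) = (z - 5)*(z - 2)*(z + 1)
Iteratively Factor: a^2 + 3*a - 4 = (a - 1)*(a + 4)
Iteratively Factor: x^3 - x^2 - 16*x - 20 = (x + 2)*(x^2 - 3*x - 10) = (x - 5)*(x + 2)*(x + 2)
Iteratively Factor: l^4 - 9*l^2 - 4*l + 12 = (l - 1)*(l^3 + l^2 - 8*l - 12) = (l - 3)*(l - 1)*(l^2 + 4*l + 4) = (l - 3)*(l - 1)*(l + 2)*(l + 2)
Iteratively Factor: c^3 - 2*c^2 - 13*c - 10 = (c + 2)*(c^2 - 4*c - 5) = (c - 5)*(c + 2)*(c + 1)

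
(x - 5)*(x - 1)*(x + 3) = x^3 - 3*x^2 - 13*x + 15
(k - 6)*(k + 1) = k^2 - 5*k - 6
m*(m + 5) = m^2 + 5*m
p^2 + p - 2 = (p - 1)*(p + 2)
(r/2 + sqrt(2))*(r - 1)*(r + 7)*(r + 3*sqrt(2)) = r^4/2 + 3*r^3 + 5*sqrt(2)*r^3/2 + 5*r^2/2 + 15*sqrt(2)*r^2 - 35*sqrt(2)*r/2 + 36*r - 42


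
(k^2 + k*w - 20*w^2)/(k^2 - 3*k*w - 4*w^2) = (k + 5*w)/(k + w)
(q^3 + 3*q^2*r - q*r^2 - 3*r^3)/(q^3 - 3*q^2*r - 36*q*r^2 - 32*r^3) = (q^2 + 2*q*r - 3*r^2)/(q^2 - 4*q*r - 32*r^2)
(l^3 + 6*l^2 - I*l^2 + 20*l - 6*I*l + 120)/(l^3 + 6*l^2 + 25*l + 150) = (l + 4*I)/(l + 5*I)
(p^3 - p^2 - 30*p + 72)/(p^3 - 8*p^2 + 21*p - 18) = (p^2 + 2*p - 24)/(p^2 - 5*p + 6)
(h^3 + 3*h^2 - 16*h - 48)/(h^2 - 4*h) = h + 7 + 12/h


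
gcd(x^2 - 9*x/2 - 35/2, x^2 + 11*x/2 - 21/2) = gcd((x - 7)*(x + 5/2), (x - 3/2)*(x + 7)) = 1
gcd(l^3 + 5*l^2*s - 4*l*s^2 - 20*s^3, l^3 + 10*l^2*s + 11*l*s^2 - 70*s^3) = -l^2 - 3*l*s + 10*s^2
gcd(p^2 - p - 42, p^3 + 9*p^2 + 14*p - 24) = p + 6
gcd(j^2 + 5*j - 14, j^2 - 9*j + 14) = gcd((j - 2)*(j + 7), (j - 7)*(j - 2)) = j - 2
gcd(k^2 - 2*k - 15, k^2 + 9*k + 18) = k + 3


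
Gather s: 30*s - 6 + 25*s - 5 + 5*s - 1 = 60*s - 12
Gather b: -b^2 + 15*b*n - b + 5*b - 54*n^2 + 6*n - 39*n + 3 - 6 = -b^2 + b*(15*n + 4) - 54*n^2 - 33*n - 3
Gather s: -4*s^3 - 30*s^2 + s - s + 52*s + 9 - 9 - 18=-4*s^3 - 30*s^2 + 52*s - 18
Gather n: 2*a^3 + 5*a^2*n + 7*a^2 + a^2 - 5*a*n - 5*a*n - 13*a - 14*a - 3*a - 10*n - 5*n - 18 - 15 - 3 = 2*a^3 + 8*a^2 - 30*a + n*(5*a^2 - 10*a - 15) - 36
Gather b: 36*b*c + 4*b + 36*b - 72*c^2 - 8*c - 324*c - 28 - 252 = b*(36*c + 40) - 72*c^2 - 332*c - 280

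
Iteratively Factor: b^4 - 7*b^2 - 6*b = (b)*(b^3 - 7*b - 6) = b*(b + 1)*(b^2 - b - 6) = b*(b + 1)*(b + 2)*(b - 3)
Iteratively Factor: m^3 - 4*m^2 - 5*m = (m - 5)*(m^2 + m) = m*(m - 5)*(m + 1)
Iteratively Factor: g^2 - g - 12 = (g + 3)*(g - 4)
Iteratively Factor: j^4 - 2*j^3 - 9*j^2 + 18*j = (j - 3)*(j^3 + j^2 - 6*j) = (j - 3)*(j - 2)*(j^2 + 3*j) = (j - 3)*(j - 2)*(j + 3)*(j)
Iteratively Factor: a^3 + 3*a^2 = (a + 3)*(a^2) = a*(a + 3)*(a)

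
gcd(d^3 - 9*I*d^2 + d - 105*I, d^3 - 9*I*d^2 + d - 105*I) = d^3 - 9*I*d^2 + d - 105*I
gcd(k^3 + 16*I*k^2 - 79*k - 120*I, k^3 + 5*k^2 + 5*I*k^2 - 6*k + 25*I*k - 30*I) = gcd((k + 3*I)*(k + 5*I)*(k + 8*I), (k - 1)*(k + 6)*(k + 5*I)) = k + 5*I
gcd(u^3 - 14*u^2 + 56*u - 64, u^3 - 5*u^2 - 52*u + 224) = u^2 - 12*u + 32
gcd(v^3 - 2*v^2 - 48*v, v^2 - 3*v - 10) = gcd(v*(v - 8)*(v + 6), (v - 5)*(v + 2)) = 1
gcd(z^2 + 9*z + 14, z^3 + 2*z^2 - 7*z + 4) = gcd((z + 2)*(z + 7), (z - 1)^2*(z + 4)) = 1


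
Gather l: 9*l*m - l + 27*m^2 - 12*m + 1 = l*(9*m - 1) + 27*m^2 - 12*m + 1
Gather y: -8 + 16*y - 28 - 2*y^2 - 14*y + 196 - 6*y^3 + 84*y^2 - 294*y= -6*y^3 + 82*y^2 - 292*y + 160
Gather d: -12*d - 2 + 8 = 6 - 12*d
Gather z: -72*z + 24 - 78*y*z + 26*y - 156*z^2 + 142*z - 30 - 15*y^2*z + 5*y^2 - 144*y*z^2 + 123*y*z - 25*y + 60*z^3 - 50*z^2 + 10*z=5*y^2 + y + 60*z^3 + z^2*(-144*y - 206) + z*(-15*y^2 + 45*y + 80) - 6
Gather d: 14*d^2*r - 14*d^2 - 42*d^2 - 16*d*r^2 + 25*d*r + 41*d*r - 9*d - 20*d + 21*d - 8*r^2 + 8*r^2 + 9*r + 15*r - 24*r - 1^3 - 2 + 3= d^2*(14*r - 56) + d*(-16*r^2 + 66*r - 8)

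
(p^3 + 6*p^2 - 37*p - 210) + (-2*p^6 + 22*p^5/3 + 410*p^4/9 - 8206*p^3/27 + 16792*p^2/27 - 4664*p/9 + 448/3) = -2*p^6 + 22*p^5/3 + 410*p^4/9 - 8179*p^3/27 + 16954*p^2/27 - 4997*p/9 - 182/3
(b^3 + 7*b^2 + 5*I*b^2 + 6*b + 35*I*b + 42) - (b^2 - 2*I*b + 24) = b^3 + 6*b^2 + 5*I*b^2 + 6*b + 37*I*b + 18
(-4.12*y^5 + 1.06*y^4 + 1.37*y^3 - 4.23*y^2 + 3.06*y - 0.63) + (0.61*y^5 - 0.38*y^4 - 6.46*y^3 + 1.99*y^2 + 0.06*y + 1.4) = -3.51*y^5 + 0.68*y^4 - 5.09*y^3 - 2.24*y^2 + 3.12*y + 0.77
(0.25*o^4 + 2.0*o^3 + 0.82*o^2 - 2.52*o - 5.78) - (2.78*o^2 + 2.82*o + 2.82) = 0.25*o^4 + 2.0*o^3 - 1.96*o^2 - 5.34*o - 8.6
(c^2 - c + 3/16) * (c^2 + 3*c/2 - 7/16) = c^4 + c^3/2 - 7*c^2/4 + 23*c/32 - 21/256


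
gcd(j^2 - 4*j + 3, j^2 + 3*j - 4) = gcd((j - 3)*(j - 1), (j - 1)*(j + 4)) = j - 1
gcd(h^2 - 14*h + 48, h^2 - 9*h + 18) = h - 6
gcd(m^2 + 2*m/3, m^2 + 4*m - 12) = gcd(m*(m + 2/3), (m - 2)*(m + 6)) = 1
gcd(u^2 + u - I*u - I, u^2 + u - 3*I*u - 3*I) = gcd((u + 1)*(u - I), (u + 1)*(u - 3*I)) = u + 1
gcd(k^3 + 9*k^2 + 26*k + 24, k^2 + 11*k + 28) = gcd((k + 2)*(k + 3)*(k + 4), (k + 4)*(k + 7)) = k + 4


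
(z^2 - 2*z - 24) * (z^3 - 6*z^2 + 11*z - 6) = z^5 - 8*z^4 - z^3 + 116*z^2 - 252*z + 144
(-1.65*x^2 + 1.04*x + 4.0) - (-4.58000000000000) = -1.65*x^2 + 1.04*x + 8.58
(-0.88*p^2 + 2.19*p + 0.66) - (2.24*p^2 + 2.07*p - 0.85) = -3.12*p^2 + 0.12*p + 1.51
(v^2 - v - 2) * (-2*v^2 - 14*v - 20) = -2*v^4 - 12*v^3 - 2*v^2 + 48*v + 40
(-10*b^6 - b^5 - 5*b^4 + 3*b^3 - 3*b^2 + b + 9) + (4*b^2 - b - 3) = -10*b^6 - b^5 - 5*b^4 + 3*b^3 + b^2 + 6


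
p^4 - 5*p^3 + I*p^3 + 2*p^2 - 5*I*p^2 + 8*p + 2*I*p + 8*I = (p - 4)*(p - 2)*(p + 1)*(p + I)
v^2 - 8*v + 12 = (v - 6)*(v - 2)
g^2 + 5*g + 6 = (g + 2)*(g + 3)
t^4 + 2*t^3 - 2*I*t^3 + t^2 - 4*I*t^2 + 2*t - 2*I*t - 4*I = (t + 2)*(t - 2*I)*(t - I)*(t + I)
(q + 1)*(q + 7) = q^2 + 8*q + 7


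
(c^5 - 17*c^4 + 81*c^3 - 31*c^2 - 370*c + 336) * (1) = c^5 - 17*c^4 + 81*c^3 - 31*c^2 - 370*c + 336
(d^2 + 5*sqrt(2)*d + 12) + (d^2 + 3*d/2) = 2*d^2 + 3*d/2 + 5*sqrt(2)*d + 12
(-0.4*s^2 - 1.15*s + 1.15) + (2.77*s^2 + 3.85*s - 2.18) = 2.37*s^2 + 2.7*s - 1.03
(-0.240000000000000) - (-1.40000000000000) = 1.16000000000000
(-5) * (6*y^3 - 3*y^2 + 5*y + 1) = -30*y^3 + 15*y^2 - 25*y - 5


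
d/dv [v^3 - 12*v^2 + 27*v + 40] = 3*v^2 - 24*v + 27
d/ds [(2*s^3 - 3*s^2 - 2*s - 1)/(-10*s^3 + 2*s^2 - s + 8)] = (-26*s^4 - 44*s^3 + 25*s^2 - 44*s - 17)/(100*s^6 - 40*s^5 + 24*s^4 - 164*s^3 + 33*s^2 - 16*s + 64)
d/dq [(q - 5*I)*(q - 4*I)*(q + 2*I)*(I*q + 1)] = 4*I*q^3 + 24*q^2 - 18*I*q + 38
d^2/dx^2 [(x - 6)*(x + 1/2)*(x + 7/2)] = 6*x - 4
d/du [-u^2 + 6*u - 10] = 6 - 2*u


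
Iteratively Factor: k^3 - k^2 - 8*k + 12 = (k + 3)*(k^2 - 4*k + 4) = (k - 2)*(k + 3)*(k - 2)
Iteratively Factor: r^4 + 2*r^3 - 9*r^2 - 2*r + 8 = (r + 1)*(r^3 + r^2 - 10*r + 8) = (r + 1)*(r + 4)*(r^2 - 3*r + 2) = (r - 1)*(r + 1)*(r + 4)*(r - 2)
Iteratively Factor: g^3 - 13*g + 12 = (g - 3)*(g^2 + 3*g - 4) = (g - 3)*(g + 4)*(g - 1)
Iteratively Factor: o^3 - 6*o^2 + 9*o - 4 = (o - 1)*(o^2 - 5*o + 4) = (o - 4)*(o - 1)*(o - 1)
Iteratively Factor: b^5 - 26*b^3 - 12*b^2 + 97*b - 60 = (b + 3)*(b^4 - 3*b^3 - 17*b^2 + 39*b - 20) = (b - 1)*(b + 3)*(b^3 - 2*b^2 - 19*b + 20) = (b - 5)*(b - 1)*(b + 3)*(b^2 + 3*b - 4) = (b - 5)*(b - 1)^2*(b + 3)*(b + 4)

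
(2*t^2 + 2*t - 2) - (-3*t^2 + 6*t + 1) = 5*t^2 - 4*t - 3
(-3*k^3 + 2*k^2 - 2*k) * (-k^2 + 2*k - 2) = 3*k^5 - 8*k^4 + 12*k^3 - 8*k^2 + 4*k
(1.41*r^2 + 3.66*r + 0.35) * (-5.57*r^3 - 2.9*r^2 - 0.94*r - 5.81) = -7.8537*r^5 - 24.4752*r^4 - 13.8889*r^3 - 12.6475*r^2 - 21.5936*r - 2.0335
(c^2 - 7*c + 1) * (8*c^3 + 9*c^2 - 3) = 8*c^5 - 47*c^4 - 55*c^3 + 6*c^2 + 21*c - 3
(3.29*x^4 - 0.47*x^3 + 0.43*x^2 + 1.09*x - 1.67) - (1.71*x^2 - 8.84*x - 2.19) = 3.29*x^4 - 0.47*x^3 - 1.28*x^2 + 9.93*x + 0.52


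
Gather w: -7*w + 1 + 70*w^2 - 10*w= 70*w^2 - 17*w + 1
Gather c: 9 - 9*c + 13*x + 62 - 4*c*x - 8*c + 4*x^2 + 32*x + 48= c*(-4*x - 17) + 4*x^2 + 45*x + 119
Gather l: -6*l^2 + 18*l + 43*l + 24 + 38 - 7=-6*l^2 + 61*l + 55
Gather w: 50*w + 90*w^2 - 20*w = 90*w^2 + 30*w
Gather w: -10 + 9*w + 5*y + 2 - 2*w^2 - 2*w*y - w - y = -2*w^2 + w*(8 - 2*y) + 4*y - 8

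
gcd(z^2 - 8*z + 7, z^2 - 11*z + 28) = z - 7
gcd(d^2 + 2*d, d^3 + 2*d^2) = d^2 + 2*d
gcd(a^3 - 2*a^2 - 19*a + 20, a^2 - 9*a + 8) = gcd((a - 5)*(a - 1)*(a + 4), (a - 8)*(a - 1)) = a - 1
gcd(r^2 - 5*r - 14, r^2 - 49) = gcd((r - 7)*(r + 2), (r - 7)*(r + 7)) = r - 7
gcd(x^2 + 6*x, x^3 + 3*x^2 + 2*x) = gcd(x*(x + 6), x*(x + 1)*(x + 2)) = x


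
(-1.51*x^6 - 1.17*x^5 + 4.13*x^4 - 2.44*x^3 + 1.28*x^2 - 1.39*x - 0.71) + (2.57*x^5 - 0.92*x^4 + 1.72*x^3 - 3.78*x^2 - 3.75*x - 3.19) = -1.51*x^6 + 1.4*x^5 + 3.21*x^4 - 0.72*x^3 - 2.5*x^2 - 5.14*x - 3.9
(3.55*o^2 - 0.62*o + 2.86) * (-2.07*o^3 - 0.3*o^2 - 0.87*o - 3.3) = -7.3485*o^5 + 0.2184*o^4 - 8.8227*o^3 - 12.0336*o^2 - 0.4422*o - 9.438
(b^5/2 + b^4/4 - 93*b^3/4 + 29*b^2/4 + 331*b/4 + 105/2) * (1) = b^5/2 + b^4/4 - 93*b^3/4 + 29*b^2/4 + 331*b/4 + 105/2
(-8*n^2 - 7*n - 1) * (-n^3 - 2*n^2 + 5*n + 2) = 8*n^5 + 23*n^4 - 25*n^3 - 49*n^2 - 19*n - 2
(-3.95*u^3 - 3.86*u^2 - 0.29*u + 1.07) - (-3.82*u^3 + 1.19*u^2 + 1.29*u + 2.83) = -0.13*u^3 - 5.05*u^2 - 1.58*u - 1.76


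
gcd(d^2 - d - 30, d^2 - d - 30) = d^2 - d - 30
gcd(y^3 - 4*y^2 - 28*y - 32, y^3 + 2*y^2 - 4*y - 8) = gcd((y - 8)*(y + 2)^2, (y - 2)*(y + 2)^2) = y^2 + 4*y + 4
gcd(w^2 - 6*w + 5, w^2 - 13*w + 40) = w - 5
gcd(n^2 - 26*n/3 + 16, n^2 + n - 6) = 1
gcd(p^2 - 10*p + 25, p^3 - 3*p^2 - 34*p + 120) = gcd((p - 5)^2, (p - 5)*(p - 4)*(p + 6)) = p - 5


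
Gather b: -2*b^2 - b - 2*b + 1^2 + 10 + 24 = -2*b^2 - 3*b + 35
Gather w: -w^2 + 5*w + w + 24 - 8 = -w^2 + 6*w + 16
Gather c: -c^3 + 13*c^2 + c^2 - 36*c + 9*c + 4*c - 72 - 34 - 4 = -c^3 + 14*c^2 - 23*c - 110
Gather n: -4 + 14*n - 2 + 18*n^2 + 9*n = 18*n^2 + 23*n - 6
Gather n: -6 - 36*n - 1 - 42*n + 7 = -78*n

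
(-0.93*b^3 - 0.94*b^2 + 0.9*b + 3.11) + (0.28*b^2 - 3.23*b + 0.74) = -0.93*b^3 - 0.66*b^2 - 2.33*b + 3.85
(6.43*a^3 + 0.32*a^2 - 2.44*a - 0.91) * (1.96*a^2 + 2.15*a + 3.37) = 12.6028*a^5 + 14.4517*a^4 + 17.5747*a^3 - 5.9512*a^2 - 10.1793*a - 3.0667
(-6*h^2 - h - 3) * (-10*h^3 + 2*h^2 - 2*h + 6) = 60*h^5 - 2*h^4 + 40*h^3 - 40*h^2 - 18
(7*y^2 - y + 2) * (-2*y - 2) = -14*y^3 - 12*y^2 - 2*y - 4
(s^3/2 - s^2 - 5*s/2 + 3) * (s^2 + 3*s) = s^5/2 + s^4/2 - 11*s^3/2 - 9*s^2/2 + 9*s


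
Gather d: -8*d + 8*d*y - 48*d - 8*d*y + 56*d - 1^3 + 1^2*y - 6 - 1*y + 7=0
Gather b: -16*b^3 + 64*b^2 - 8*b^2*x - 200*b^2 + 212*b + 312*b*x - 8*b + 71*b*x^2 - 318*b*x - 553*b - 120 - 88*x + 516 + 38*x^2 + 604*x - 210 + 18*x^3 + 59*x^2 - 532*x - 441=-16*b^3 + b^2*(-8*x - 136) + b*(71*x^2 - 6*x - 349) + 18*x^3 + 97*x^2 - 16*x - 255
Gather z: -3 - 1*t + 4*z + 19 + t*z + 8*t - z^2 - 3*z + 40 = 7*t - z^2 + z*(t + 1) + 56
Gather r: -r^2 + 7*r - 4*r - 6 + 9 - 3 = -r^2 + 3*r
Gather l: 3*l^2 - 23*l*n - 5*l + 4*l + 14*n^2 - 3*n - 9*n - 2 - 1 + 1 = 3*l^2 + l*(-23*n - 1) + 14*n^2 - 12*n - 2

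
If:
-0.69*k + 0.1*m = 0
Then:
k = 0.144927536231884*m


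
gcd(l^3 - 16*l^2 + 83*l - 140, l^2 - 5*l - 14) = l - 7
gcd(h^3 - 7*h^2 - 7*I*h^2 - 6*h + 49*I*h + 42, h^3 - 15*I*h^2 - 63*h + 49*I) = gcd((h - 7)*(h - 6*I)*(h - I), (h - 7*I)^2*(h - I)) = h - I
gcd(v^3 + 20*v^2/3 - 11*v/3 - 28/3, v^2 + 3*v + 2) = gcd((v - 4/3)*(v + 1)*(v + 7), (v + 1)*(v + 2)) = v + 1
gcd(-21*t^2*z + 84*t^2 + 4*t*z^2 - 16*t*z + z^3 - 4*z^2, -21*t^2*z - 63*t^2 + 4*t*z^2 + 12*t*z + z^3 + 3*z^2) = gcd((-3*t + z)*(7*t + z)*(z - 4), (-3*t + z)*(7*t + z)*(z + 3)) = -21*t^2 + 4*t*z + z^2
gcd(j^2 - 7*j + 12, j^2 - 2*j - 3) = j - 3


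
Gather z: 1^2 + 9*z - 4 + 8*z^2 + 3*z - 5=8*z^2 + 12*z - 8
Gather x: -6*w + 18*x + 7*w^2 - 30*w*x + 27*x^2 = 7*w^2 - 6*w + 27*x^2 + x*(18 - 30*w)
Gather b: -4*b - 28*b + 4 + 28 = 32 - 32*b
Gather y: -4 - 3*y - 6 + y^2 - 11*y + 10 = y^2 - 14*y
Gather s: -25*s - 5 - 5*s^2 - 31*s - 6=-5*s^2 - 56*s - 11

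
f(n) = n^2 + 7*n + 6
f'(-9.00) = -11.00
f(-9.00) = 24.00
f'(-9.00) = -11.00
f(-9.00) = 24.00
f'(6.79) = 20.58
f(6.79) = 99.63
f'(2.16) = 11.32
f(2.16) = 25.79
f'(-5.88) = -4.76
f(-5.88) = -0.59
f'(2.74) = 12.48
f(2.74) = 32.69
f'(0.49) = 7.98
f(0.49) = 9.67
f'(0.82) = 8.64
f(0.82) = 12.41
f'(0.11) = 7.22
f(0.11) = 6.78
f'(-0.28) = 6.44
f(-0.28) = 4.12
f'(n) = 2*n + 7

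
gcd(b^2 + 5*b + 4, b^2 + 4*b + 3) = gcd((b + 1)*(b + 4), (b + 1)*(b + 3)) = b + 1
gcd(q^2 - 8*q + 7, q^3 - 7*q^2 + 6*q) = q - 1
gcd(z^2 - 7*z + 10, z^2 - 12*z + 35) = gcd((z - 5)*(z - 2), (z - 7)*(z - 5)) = z - 5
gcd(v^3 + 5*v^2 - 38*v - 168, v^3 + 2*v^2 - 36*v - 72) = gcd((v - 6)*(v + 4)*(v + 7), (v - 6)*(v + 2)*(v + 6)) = v - 6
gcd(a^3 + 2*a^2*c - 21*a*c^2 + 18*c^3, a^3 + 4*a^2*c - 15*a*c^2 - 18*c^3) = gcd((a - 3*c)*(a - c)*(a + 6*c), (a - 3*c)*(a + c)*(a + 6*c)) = a^2 + 3*a*c - 18*c^2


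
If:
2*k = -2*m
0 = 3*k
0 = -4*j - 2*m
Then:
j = 0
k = 0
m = 0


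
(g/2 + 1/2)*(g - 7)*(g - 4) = g^3/2 - 5*g^2 + 17*g/2 + 14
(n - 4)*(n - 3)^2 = n^3 - 10*n^2 + 33*n - 36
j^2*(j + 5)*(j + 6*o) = j^4 + 6*j^3*o + 5*j^3 + 30*j^2*o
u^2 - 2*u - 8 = (u - 4)*(u + 2)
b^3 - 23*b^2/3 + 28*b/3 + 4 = (b - 6)*(b - 2)*(b + 1/3)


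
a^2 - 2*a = a*(a - 2)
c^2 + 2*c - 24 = (c - 4)*(c + 6)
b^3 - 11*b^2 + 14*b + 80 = (b - 8)*(b - 5)*(b + 2)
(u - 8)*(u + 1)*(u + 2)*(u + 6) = u^4 + u^3 - 52*u^2 - 148*u - 96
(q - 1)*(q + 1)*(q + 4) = q^3 + 4*q^2 - q - 4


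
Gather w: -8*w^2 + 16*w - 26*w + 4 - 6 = -8*w^2 - 10*w - 2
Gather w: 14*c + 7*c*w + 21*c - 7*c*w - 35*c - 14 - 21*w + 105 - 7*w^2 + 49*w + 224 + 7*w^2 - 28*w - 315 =0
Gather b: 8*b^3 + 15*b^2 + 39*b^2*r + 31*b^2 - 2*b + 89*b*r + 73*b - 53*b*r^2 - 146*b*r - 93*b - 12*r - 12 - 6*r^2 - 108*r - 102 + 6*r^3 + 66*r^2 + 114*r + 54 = 8*b^3 + b^2*(39*r + 46) + b*(-53*r^2 - 57*r - 22) + 6*r^3 + 60*r^2 - 6*r - 60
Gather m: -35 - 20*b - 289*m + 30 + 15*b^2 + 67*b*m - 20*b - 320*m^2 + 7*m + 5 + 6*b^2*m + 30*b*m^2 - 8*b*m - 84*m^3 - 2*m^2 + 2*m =15*b^2 - 40*b - 84*m^3 + m^2*(30*b - 322) + m*(6*b^2 + 59*b - 280)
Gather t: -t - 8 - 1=-t - 9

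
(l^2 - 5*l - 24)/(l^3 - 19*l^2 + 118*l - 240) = (l + 3)/(l^2 - 11*l + 30)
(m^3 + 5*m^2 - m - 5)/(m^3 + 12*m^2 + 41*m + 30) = (m - 1)/(m + 6)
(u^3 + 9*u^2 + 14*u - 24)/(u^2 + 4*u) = u + 5 - 6/u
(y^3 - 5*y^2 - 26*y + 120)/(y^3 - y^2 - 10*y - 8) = (y^2 - y - 30)/(y^2 + 3*y + 2)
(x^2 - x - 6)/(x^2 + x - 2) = (x - 3)/(x - 1)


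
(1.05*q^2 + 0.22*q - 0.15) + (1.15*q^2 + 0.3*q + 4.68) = 2.2*q^2 + 0.52*q + 4.53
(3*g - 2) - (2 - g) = 4*g - 4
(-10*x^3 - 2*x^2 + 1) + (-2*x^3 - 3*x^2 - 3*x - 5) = -12*x^3 - 5*x^2 - 3*x - 4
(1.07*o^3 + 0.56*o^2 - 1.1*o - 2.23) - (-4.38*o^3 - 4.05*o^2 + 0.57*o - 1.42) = 5.45*o^3 + 4.61*o^2 - 1.67*o - 0.81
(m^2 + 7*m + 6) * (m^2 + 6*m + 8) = m^4 + 13*m^3 + 56*m^2 + 92*m + 48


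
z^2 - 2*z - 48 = (z - 8)*(z + 6)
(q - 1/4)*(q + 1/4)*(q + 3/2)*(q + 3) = q^4 + 9*q^3/2 + 71*q^2/16 - 9*q/32 - 9/32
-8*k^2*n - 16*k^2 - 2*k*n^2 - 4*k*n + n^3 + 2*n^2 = (-4*k + n)*(2*k + n)*(n + 2)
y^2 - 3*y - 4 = (y - 4)*(y + 1)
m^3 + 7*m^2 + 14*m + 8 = (m + 1)*(m + 2)*(m + 4)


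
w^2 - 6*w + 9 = (w - 3)^2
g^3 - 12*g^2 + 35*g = g*(g - 7)*(g - 5)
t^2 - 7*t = t*(t - 7)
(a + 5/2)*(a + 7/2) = a^2 + 6*a + 35/4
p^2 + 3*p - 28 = (p - 4)*(p + 7)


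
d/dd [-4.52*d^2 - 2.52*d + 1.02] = -9.04*d - 2.52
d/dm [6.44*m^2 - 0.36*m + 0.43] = 12.88*m - 0.36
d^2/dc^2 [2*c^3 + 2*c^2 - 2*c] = 12*c + 4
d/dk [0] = 0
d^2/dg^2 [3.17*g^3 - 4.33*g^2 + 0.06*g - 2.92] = 19.02*g - 8.66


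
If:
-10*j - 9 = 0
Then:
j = -9/10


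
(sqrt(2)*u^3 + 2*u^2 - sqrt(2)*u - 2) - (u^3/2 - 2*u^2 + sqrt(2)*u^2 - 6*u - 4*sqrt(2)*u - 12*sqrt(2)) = -u^3/2 + sqrt(2)*u^3 - sqrt(2)*u^2 + 4*u^2 + 3*sqrt(2)*u + 6*u - 2 + 12*sqrt(2)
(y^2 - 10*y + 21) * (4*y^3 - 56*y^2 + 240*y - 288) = 4*y^5 - 96*y^4 + 884*y^3 - 3864*y^2 + 7920*y - 6048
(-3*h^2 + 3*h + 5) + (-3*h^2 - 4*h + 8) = -6*h^2 - h + 13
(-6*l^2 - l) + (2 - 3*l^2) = -9*l^2 - l + 2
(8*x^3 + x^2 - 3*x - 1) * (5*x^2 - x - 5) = 40*x^5 - 3*x^4 - 56*x^3 - 7*x^2 + 16*x + 5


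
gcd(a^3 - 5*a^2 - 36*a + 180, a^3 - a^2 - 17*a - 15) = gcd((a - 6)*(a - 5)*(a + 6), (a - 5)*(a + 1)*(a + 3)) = a - 5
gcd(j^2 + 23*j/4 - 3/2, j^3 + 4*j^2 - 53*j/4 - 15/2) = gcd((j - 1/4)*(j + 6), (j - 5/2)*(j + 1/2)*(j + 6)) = j + 6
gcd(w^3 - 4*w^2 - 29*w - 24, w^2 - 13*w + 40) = w - 8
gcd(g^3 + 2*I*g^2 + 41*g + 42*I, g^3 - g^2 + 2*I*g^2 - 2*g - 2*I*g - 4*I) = 1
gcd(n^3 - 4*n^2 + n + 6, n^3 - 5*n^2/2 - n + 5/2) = n + 1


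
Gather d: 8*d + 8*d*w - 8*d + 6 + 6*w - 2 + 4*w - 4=8*d*w + 10*w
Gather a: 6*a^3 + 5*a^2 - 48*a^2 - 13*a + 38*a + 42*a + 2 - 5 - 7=6*a^3 - 43*a^2 + 67*a - 10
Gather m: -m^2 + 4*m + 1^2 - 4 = -m^2 + 4*m - 3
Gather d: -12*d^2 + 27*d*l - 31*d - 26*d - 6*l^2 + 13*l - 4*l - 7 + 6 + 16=-12*d^2 + d*(27*l - 57) - 6*l^2 + 9*l + 15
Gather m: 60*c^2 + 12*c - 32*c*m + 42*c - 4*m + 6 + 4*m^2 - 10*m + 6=60*c^2 + 54*c + 4*m^2 + m*(-32*c - 14) + 12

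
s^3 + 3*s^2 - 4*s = s*(s - 1)*(s + 4)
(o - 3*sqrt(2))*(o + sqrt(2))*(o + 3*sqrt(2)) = o^3 + sqrt(2)*o^2 - 18*o - 18*sqrt(2)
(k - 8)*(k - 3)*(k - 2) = k^3 - 13*k^2 + 46*k - 48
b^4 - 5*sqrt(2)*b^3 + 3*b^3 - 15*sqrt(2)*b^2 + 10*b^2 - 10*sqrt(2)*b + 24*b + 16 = (b + 1)*(b + 2)*(b - 4*sqrt(2))*(b - sqrt(2))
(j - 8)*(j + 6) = j^2 - 2*j - 48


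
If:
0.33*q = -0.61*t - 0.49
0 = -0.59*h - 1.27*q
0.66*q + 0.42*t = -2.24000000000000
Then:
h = 9.46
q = -4.40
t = 1.58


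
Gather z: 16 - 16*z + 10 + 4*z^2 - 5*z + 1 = 4*z^2 - 21*z + 27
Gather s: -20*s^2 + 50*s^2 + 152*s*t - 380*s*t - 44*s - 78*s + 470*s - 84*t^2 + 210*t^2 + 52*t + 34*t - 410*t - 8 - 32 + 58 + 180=30*s^2 + s*(348 - 228*t) + 126*t^2 - 324*t + 198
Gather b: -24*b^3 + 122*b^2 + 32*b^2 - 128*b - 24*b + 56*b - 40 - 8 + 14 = -24*b^3 + 154*b^2 - 96*b - 34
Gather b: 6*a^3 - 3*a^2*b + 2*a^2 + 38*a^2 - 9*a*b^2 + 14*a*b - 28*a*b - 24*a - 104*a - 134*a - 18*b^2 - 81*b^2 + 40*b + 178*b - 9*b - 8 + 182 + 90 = 6*a^3 + 40*a^2 - 262*a + b^2*(-9*a - 99) + b*(-3*a^2 - 14*a + 209) + 264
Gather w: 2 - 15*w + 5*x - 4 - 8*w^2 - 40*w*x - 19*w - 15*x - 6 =-8*w^2 + w*(-40*x - 34) - 10*x - 8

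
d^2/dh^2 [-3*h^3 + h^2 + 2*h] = 2 - 18*h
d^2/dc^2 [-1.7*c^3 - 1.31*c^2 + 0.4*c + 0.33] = -10.2*c - 2.62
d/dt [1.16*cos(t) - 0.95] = -1.16*sin(t)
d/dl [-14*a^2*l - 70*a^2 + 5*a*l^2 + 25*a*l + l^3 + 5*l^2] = -14*a^2 + 10*a*l + 25*a + 3*l^2 + 10*l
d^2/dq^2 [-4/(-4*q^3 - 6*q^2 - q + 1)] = 8*(-6*(2*q + 1)*(4*q^3 + 6*q^2 + q - 1) + (12*q^2 + 12*q + 1)^2)/(4*q^3 + 6*q^2 + q - 1)^3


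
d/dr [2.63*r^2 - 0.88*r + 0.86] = 5.26*r - 0.88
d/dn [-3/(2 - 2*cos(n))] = 3*sin(n)/(2*(cos(n) - 1)^2)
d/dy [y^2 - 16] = 2*y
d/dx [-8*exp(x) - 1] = -8*exp(x)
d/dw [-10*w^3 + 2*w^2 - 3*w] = -30*w^2 + 4*w - 3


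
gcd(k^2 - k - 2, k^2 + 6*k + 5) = k + 1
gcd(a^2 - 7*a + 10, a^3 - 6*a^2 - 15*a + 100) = a - 5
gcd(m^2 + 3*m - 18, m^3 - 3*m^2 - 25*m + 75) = m - 3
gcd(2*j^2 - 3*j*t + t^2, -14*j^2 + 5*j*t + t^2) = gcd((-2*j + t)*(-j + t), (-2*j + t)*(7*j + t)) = -2*j + t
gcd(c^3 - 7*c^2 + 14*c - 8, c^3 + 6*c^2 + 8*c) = 1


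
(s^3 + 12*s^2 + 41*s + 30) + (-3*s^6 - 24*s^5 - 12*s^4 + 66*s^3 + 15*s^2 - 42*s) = -3*s^6 - 24*s^5 - 12*s^4 + 67*s^3 + 27*s^2 - s + 30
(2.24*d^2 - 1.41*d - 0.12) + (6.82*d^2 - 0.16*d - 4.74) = 9.06*d^2 - 1.57*d - 4.86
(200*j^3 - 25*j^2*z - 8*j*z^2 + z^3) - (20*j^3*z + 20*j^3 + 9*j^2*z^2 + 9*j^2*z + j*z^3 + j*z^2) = -20*j^3*z + 180*j^3 - 9*j^2*z^2 - 34*j^2*z - j*z^3 - 9*j*z^2 + z^3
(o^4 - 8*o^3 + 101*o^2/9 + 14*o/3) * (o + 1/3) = o^5 - 23*o^4/3 + 77*o^3/9 + 227*o^2/27 + 14*o/9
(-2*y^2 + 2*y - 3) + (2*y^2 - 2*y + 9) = 6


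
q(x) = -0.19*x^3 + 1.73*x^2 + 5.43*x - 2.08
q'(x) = -0.57*x^2 + 3.46*x + 5.43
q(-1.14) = -5.74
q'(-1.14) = 0.74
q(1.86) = 12.78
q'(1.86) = 9.89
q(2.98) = 24.44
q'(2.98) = 10.68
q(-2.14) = -3.92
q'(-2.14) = -4.58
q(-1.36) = -5.79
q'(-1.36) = -0.33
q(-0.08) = -2.50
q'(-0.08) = 5.15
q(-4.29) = 21.47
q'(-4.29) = -19.90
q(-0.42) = -4.04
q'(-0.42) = 3.88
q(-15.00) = 946.97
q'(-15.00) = -174.72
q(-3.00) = 2.33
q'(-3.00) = -10.08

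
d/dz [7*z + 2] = 7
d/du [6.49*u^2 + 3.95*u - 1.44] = 12.98*u + 3.95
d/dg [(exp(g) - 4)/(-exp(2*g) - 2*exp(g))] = (exp(2*g) - 8*exp(g) - 8)*exp(-g)/(exp(2*g) + 4*exp(g) + 4)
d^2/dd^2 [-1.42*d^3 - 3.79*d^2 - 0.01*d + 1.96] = -8.52*d - 7.58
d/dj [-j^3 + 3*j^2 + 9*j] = -3*j^2 + 6*j + 9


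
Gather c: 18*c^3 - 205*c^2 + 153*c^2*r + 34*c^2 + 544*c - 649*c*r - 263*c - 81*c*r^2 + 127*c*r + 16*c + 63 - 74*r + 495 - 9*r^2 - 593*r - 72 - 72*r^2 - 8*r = 18*c^3 + c^2*(153*r - 171) + c*(-81*r^2 - 522*r + 297) - 81*r^2 - 675*r + 486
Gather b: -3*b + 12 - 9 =3 - 3*b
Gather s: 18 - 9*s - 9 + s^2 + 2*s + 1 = s^2 - 7*s + 10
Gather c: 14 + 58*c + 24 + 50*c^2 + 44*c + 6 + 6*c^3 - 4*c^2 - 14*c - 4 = 6*c^3 + 46*c^2 + 88*c + 40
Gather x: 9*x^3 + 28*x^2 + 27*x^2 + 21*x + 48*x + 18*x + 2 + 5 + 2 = 9*x^3 + 55*x^2 + 87*x + 9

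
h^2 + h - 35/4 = (h - 5/2)*(h + 7/2)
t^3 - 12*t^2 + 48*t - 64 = (t - 4)^3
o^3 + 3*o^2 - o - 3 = (o - 1)*(o + 1)*(o + 3)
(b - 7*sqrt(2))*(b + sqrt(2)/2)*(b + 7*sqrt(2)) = b^3 + sqrt(2)*b^2/2 - 98*b - 49*sqrt(2)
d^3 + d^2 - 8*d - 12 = (d - 3)*(d + 2)^2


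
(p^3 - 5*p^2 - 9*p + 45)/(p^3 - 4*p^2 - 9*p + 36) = (p - 5)/(p - 4)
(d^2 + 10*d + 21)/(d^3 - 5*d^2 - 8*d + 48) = (d + 7)/(d^2 - 8*d + 16)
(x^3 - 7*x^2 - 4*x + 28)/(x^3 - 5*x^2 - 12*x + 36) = (x^2 - 5*x - 14)/(x^2 - 3*x - 18)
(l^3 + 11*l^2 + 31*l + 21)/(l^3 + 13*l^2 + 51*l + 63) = (l + 1)/(l + 3)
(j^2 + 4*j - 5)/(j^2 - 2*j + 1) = (j + 5)/(j - 1)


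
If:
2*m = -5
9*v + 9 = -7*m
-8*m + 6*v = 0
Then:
No Solution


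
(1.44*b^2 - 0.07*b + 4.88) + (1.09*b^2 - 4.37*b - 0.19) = 2.53*b^2 - 4.44*b + 4.69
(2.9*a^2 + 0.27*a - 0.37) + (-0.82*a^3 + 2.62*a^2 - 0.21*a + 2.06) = -0.82*a^3 + 5.52*a^2 + 0.06*a + 1.69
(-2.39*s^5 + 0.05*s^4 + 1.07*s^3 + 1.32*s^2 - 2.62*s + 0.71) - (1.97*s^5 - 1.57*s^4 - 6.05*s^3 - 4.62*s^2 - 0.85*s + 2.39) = -4.36*s^5 + 1.62*s^4 + 7.12*s^3 + 5.94*s^2 - 1.77*s - 1.68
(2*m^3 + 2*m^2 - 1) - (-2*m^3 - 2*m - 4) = 4*m^3 + 2*m^2 + 2*m + 3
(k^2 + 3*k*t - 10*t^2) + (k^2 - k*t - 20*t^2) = 2*k^2 + 2*k*t - 30*t^2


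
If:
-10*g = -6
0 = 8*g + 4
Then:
No Solution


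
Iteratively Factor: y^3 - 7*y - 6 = (y + 2)*(y^2 - 2*y - 3) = (y - 3)*(y + 2)*(y + 1)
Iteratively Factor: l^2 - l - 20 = (l - 5)*(l + 4)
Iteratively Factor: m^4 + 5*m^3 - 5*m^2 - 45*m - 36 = (m + 3)*(m^3 + 2*m^2 - 11*m - 12) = (m + 1)*(m + 3)*(m^2 + m - 12) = (m - 3)*(m + 1)*(m + 3)*(m + 4)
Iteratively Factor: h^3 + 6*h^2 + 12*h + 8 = (h + 2)*(h^2 + 4*h + 4) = (h + 2)^2*(h + 2)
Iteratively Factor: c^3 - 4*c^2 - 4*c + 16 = (c + 2)*(c^2 - 6*c + 8) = (c - 2)*(c + 2)*(c - 4)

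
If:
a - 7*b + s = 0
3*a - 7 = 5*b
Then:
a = 5*s/16 + 49/16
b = 3*s/16 + 7/16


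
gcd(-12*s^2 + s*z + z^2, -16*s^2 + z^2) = 4*s + z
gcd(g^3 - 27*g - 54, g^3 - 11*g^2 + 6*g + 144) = g^2 - 3*g - 18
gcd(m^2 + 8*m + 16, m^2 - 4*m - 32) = m + 4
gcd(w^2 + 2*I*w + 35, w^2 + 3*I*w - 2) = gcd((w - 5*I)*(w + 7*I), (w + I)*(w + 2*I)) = 1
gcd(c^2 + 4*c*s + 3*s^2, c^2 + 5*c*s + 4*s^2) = c + s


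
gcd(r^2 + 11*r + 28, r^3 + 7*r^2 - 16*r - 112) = r^2 + 11*r + 28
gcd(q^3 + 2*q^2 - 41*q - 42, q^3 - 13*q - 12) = q + 1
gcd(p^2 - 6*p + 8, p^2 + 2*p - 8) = p - 2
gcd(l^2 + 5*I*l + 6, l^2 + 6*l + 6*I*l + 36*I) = l + 6*I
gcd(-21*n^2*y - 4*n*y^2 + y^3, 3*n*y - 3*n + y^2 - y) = 3*n + y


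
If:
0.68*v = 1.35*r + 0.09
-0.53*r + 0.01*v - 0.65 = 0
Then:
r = -1.27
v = -2.39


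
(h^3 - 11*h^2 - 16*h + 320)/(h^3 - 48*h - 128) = (h^2 - 3*h - 40)/(h^2 + 8*h + 16)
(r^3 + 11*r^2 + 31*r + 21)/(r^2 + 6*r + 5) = (r^2 + 10*r + 21)/(r + 5)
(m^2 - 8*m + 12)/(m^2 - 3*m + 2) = (m - 6)/(m - 1)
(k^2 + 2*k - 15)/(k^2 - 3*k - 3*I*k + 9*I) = (k + 5)/(k - 3*I)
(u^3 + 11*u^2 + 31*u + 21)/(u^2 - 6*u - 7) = (u^2 + 10*u + 21)/(u - 7)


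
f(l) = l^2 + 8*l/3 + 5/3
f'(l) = 2*l + 8/3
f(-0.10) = 1.41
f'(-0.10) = 2.47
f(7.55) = 78.80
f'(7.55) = 17.77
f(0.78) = 4.36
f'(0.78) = 4.23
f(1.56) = 8.26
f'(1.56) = 5.79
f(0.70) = 4.02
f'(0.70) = 4.07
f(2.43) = 14.05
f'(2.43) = 7.53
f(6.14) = 55.74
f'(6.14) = 14.95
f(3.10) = 19.54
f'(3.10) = 8.87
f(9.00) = 106.67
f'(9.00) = 20.67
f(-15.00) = 186.67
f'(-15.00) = -27.33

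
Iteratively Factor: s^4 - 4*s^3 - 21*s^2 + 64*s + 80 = (s + 4)*(s^3 - 8*s^2 + 11*s + 20) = (s - 4)*(s + 4)*(s^2 - 4*s - 5) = (s - 5)*(s - 4)*(s + 4)*(s + 1)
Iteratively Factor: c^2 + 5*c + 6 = (c + 3)*(c + 2)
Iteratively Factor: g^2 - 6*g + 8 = (g - 2)*(g - 4)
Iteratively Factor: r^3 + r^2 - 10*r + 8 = (r - 2)*(r^2 + 3*r - 4) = (r - 2)*(r + 4)*(r - 1)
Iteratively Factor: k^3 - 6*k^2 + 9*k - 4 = (k - 1)*(k^2 - 5*k + 4) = (k - 1)^2*(k - 4)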